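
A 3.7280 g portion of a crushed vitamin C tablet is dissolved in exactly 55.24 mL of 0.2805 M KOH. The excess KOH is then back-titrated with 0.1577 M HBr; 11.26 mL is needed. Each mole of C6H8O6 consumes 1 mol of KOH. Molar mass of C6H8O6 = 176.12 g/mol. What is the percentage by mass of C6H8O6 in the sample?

64.8%

Total n(KOH) added = 0.2805 x 0.05524 = 0.01549 mol.
n(HBr) used = 0.1577 x 0.01126 = 0.001776 mol, which equals the excess n(KOH).
So n(KOH) consumed by the sample = 0.01549 - 0.001776 = 0.01372 mol.
n(C6H8O6) = 0.01372 / 1 = 0.01372 mol.
mass C6H8O6 = 0.01372 x 176.12 = 2.416 g, so %C6H8O6 = 2.416/3.7280 x 100 = 64.8%.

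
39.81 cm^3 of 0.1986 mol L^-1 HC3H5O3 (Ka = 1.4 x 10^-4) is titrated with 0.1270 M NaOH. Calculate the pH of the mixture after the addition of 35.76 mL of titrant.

3.98

Initial n(HC3H5O3) = 0.1986 x 0.03981 = 0.007906 mol.
n(NaOH) added = 0.1270 x 0.03576 = 0.004542 mol, converting that many moles of HC3H5O3 to C3H5O3-.
Remaining n(HC3H5O3) = 0.003365 mol; n(C3H5O3-) = 0.004542 mol.
By Henderson-Hasselbalch, pH = pKa + log([A^-]/[HA]) = 3.85 + log(0.004542/0.003365) = 3.85 + (+0.13) = 3.98.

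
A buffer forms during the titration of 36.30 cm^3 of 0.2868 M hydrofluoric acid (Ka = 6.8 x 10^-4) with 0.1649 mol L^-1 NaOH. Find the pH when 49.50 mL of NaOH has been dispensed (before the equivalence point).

Initial n(HF) = 0.2868 x 0.03630 = 0.01041 mol.
n(NaOH) added = 0.1649 x 0.04950 = 0.008163 mol, converting that many moles of HF to F-.
Remaining n(HF) = 0.002248 mol; n(F-) = 0.008163 mol.
By Henderson-Hasselbalch, pH = pKa + log([A^-]/[HA]) = 3.17 + log(0.008163/0.002248) = 3.17 + (+0.56) = 3.73.

3.73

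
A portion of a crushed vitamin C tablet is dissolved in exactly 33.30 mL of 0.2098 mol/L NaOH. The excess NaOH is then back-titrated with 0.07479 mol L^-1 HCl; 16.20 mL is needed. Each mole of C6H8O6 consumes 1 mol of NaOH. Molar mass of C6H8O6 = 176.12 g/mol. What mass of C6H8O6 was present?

1.02 g

Total n(NaOH) added = 0.2098 x 0.03330 = 0.006986 mol.
n(HCl) used = 0.07479 x 0.01620 = 0.001212 mol, which equals the excess n(NaOH).
So n(NaOH) consumed by the sample = 0.006986 - 0.001212 = 0.005775 mol.
n(C6H8O6) = 0.005775 / 1 = 0.005775 mol.
mass = 0.005775 mol x 176.12 g/mol = 1.02 g.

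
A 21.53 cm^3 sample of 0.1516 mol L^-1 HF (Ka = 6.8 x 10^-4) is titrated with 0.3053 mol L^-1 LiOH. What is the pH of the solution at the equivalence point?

n(HF) = 0.1516 x 0.02153 = 0.003264 mol; V(LiOH) at equivalence = 0.003264/0.3053 = 0.01069 L.
At equivalence all the acid is converted to F-; total volume = 0.02153 + 0.01069 = 0.03222 L, so [F-] = 0.003264/0.03222 = 0.1013 M.
Kb = Kw/Ka = 1.0e-14 / 6.8 x 10^-4 = 1.47e-11.
[OH^-] = sqrt(Kb x [F-]) = sqrt(1.47e-11 x 0.1013) = 1.22e-6 M.
pOH = 5.91, so pH = 14.00 - 5.91 = 8.09.

8.09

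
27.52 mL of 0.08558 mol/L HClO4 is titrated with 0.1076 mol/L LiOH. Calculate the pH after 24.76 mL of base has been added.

11.77

n(acid) = 0.08558 x 0.02752 = 0.002355 mol; n(LiOH) added = 0.1076 x 0.02476 = 0.002664 mol.
Base is in excess by 0.002664 - 0.002355 = 0.0003090 mol in a total volume of 0.05228 L.
[OH^-] = 0.0003090/0.05228 = 0.005911 M, so pOH = 2.23 and pH = 14.00 - 2.23 = 11.77.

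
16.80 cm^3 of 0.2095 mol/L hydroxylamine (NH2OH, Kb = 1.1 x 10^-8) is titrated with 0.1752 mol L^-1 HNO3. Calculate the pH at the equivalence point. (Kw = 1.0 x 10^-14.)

3.53

n(NH2OH) = 0.2095 x 0.01680 = 0.003520 mol; V(HNO3) at equivalence = 0.003520/0.1752 = 0.02009 L.
At equivalence the base is fully converted to NH3OH+; total volume = 0.03689 L, so [NH3OH+] = 0.003520/0.03689 = 0.09541 M.
Ka(NH3OH+) = Kw/Kb = 1.0e-14 / 1.1 x 10^-8 = 9.09e-7.
[H^+] = sqrt(Ka x [NH3OH+]) = sqrt(9.09e-7 x 0.09541) = 0.000295 M.
pH = -log(0.000295) = 3.53.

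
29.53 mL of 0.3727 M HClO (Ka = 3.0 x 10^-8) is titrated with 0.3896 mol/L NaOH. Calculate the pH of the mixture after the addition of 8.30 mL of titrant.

7.14

Initial n(HClO) = 0.3727 x 0.02953 = 0.01101 mol.
n(NaOH) added = 0.3896 x 0.008300 = 0.003234 mol, converting that many moles of HClO to ClO-.
Remaining n(HClO) = 0.007772 mol; n(ClO-) = 0.003234 mol.
By Henderson-Hasselbalch, pH = pKa + log([A^-]/[HA]) = 7.52 + log(0.003234/0.007772) = 7.52 + (-0.38) = 7.14.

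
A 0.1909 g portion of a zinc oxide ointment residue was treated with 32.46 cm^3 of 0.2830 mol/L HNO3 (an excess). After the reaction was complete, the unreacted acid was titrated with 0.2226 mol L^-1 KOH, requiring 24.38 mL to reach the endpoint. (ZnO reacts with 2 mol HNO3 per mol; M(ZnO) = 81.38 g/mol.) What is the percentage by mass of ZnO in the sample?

80.1%

Total n(HNO3) added = 0.2830 x 0.03246 = 0.009186 mol.
n(KOH) used = 0.2226 x 0.02438 = 0.005427 mol, which equals the excess n(HNO3).
So n(HNO3) consumed by the sample = 0.009186 - 0.005427 = 0.003759 mol.
n(ZnO) = 0.003759 / 2 = 0.001880 mol.
mass ZnO = 0.001880 x 81.38 = 0.1530 g, so %ZnO = 0.1530/0.1909 x 100 = 80.1%.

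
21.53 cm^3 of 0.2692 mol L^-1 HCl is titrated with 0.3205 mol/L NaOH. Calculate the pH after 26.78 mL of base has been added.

12.76

n(acid) = 0.2692 x 0.02153 = 0.005796 mol; n(NaOH) added = 0.3205 x 0.02678 = 0.008583 mol.
Base is in excess by 0.008583 - 0.005796 = 0.002787 mol in a total volume of 0.04831 L.
[OH^-] = 0.002787/0.04831 = 0.05769 M, so pOH = 1.24 and pH = 14.00 - 1.24 = 12.76.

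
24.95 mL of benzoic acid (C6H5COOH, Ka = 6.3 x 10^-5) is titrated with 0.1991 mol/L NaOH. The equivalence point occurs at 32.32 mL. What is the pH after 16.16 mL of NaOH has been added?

16.16 mL is exactly half the equivalence volume (32.32/2), i.e. the half-equivalence point.
There, n(HA) = n(A^-), so pH = pKa = -log(6.3 x 10^-5) = 4.20.

4.20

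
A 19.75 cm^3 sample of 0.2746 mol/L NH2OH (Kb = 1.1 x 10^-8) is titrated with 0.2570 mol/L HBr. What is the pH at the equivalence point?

3.46

n(NH2OH) = 0.2746 x 0.01975 = 0.005423 mol; V(HBr) at equivalence = 0.005423/0.2570 = 0.02110 L.
At equivalence the base is fully converted to NH3OH+; total volume = 0.04085 L, so [NH3OH+] = 0.005423/0.04085 = 0.1328 M.
Ka(NH3OH+) = Kw/Kb = 1.0e-14 / 1.1 x 10^-8 = 9.09e-7.
[H^+] = sqrt(Ka x [NH3OH+]) = sqrt(9.09e-7 x 0.1328) = 0.000347 M.
pH = -log(0.000347) = 3.46.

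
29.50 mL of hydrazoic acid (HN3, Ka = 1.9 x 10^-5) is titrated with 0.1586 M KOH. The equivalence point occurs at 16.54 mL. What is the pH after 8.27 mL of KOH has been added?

4.72

8.27 mL is exactly half the equivalence volume (16.54/2), i.e. the half-equivalence point.
There, n(HA) = n(A^-), so pH = pKa = -log(1.9 x 10^-5) = 4.72.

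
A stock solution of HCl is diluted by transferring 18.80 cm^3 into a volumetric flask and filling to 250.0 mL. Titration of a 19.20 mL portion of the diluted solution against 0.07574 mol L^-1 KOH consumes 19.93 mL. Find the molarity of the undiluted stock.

1.05 M

n(KOH) = 0.07574 x 0.01993 = 0.001509 mol.
n(HCl) in the aliquot = 0.001509 mol.
[diluted HCl] = 0.001509 / 0.01920 = 0.07862 M.
Dilution factor = 250.0/18.80 = 13.30, so [stock] = 0.07862 x 13.30 = 1.05 M.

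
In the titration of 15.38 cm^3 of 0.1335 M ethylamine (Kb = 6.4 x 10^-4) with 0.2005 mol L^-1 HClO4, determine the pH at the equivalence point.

n(C2H5NH2) = 0.1335 x 0.01538 = 0.002053 mol; V(HClO4) at equivalence = 0.002053/0.2005 = 0.01024 L.
At equivalence the base is fully converted to C2H5NH3+; total volume = 0.02562 L, so [C2H5NH3+] = 0.002053/0.02562 = 0.08014 M.
Ka(C2H5NH3+) = Kw/Kb = 1.0e-14 / 6.4 x 10^-4 = 1.56e-11.
[H^+] = sqrt(Ka x [C2H5NH3+]) = sqrt(1.56e-11 x 0.08014) = 1.12e-6 M.
pH = -log(1.12e-6) = 5.95.

5.95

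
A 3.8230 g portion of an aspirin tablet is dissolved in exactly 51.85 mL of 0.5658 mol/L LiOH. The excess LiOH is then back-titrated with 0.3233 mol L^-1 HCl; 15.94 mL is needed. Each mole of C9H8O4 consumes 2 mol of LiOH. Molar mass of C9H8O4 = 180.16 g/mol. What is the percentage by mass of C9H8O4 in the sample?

57.0%

Total n(LiOH) added = 0.5658 x 0.05185 = 0.02934 mol.
n(HCl) used = 0.3233 x 0.01594 = 0.005153 mol, which equals the excess n(LiOH).
So n(LiOH) consumed by the sample = 0.02934 - 0.005153 = 0.02418 mol.
n(C9H8O4) = 0.02418 / 2 = 0.01209 mol.
mass C9H8O4 = 0.01209 x 180.16 = 2.178 g, so %C9H8O4 = 2.178/3.8230 x 100 = 57.0%.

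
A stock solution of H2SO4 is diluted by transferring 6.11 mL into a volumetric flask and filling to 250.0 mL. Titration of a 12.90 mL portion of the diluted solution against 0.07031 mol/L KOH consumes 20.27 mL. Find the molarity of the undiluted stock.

n(KOH) = 0.07031 x 0.02027 = 0.001425 mol.
n(H2SO4) in the aliquot = 0.001425 x 1/2 = 0.0007126 mol.
[diluted H2SO4] = 0.0007126 / 0.01290 = 0.05524 M.
Dilution factor = 250.0/6.110 = 40.92, so [stock] = 0.05524 x 40.92 = 2.26 M.

2.26 M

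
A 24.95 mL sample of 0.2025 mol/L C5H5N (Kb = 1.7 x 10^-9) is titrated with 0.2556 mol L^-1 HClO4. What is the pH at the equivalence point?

n(C5H5N) = 0.2025 x 0.02495 = 0.005052 mol; V(HClO4) at equivalence = 0.005052/0.2556 = 0.01977 L.
At equivalence the base is fully converted to C5H5NH+; total volume = 0.04472 L, so [C5H5NH+] = 0.005052/0.04472 = 0.1130 M.
Ka(C5H5NH+) = Kw/Kb = 1.0e-14 / 1.7 x 10^-9 = 5.88e-6.
[H^+] = sqrt(Ka x [C5H5NH+]) = sqrt(5.88e-6 x 0.1130) = 0.000815 M.
pH = -log(0.000815) = 3.09.

3.09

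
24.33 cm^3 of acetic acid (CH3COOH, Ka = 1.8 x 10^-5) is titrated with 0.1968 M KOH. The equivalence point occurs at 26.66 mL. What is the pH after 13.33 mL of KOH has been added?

4.74

13.33 mL is exactly half the equivalence volume (26.66/2), i.e. the half-equivalence point.
There, n(HA) = n(A^-), so pH = pKa = -log(1.8 x 10^-5) = 4.74.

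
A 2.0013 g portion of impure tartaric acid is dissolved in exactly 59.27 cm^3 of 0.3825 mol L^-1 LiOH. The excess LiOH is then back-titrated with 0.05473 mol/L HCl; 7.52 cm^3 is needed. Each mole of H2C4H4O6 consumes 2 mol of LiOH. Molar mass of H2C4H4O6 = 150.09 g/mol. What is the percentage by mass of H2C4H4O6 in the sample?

Total n(LiOH) added = 0.3825 x 0.05927 = 0.02267 mol.
n(HCl) used = 0.05473 x 0.007520 = 0.0004116 mol, which equals the excess n(LiOH).
So n(LiOH) consumed by the sample = 0.02267 - 0.0004116 = 0.02226 mol.
n(H2C4H4O6) = 0.02226 / 2 = 0.01113 mol.
mass H2C4H4O6 = 0.01113 x 150.09 = 1.670 g, so %H2C4H4O6 = 1.670/2.0013 x 100 = 83.5%.

83.5%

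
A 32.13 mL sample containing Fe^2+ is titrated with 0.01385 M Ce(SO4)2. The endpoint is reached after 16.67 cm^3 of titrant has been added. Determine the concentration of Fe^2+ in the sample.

0.00719 M

n(Ce(SO4)2) = 0.01385 x 0.01667 = 0.0002309 mol.
From the balanced equation, 1 mol Ce(SO4)2 reacts with 1 mol Fe^2+, so n(Fe^2+) = 0.0002309 x 1/1 = 0.0002309 mol.
[Fe^2+] = 0.0002309 / 0.03213 L = 0.00719 M.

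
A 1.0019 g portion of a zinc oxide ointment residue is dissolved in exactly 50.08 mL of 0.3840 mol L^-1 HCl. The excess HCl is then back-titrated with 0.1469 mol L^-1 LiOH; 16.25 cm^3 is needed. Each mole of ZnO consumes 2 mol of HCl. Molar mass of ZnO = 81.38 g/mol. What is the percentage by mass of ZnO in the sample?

Total n(HCl) added = 0.3840 x 0.05008 = 0.01923 mol.
n(LiOH) used = 0.1469 x 0.01625 = 0.002387 mol, which equals the excess n(HCl).
So n(HCl) consumed by the sample = 0.01923 - 0.002387 = 0.01684 mol.
n(ZnO) = 0.01684 / 2 = 0.008422 mol.
mass ZnO = 0.008422 x 81.38 = 0.6854 g, so %ZnO = 0.6854/1.0019 x 100 = 68.4%.

68.4%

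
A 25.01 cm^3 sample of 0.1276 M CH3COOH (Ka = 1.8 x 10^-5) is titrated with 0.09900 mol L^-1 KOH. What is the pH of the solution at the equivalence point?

n(CH3COOH) = 0.1276 x 0.02501 = 0.003191 mol; V(KOH) at equivalence = 0.003191/0.09900 = 0.03224 L.
At equivalence all the acid is converted to CH3COO-; total volume = 0.02501 + 0.03224 = 0.05725 L, so [CH3COO-] = 0.003191/0.05725 = 0.05575 M.
Kb = Kw/Ka = 1.0e-14 / 1.8 x 10^-5 = 5.56e-10.
[OH^-] = sqrt(Kb x [CH3COO-]) = sqrt(5.56e-10 x 0.05575) = 5.57e-6 M.
pOH = 5.25, so pH = 14.00 - 5.25 = 8.75.

8.75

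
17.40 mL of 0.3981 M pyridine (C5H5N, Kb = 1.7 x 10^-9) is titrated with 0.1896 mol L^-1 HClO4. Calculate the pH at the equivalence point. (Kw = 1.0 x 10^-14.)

3.06

n(C5H5N) = 0.3981 x 0.01740 = 0.006927 mol; V(HClO4) at equivalence = 0.006927/0.1896 = 0.03653 L.
At equivalence the base is fully converted to C5H5NH+; total volume = 0.05393 L, so [C5H5NH+] = 0.006927/0.05393 = 0.1284 M.
Ka(C5H5NH+) = Kw/Kb = 1.0e-14 / 1.7 x 10^-9 = 5.88e-6.
[H^+] = sqrt(Ka x [C5H5NH+]) = sqrt(5.88e-6 x 0.1284) = 0.000869 M.
pH = -log(0.000869) = 3.06.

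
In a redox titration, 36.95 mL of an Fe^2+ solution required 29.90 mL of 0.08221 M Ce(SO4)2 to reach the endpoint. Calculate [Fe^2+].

0.0665 M

n(Ce(SO4)2) = 0.08221 x 0.02990 = 0.002458 mol.
From the balanced equation, 1 mol Ce(SO4)2 reacts with 1 mol Fe^2+, so n(Fe^2+) = 0.002458 x 1/1 = 0.002458 mol.
[Fe^2+] = 0.002458 / 0.03695 L = 0.0665 M.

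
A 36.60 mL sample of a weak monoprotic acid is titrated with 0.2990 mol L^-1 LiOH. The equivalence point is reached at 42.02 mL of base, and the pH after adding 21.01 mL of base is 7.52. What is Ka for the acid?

3.0 x 10^-8

21.01 mL is half of the equivalence volume, so this is the half-equivalence point where [HA] = [A^-].
At half-equivalence pH = pKa, so pKa = 7.52.
Ka = 10^(-7.52) = 3.0 x 10^-8.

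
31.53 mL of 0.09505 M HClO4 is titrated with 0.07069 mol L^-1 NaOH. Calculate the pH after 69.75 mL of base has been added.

12.28

n(acid) = 0.09505 x 0.03153 = 0.002997 mol; n(NaOH) added = 0.07069 x 0.06975 = 0.004931 mol.
Base is in excess by 0.004931 - 0.002997 = 0.001934 mol in a total volume of 0.1013 L.
[OH^-] = 0.001934/0.1013 = 0.01909 M, so pOH = 1.72 and pH = 14.00 - 1.72 = 12.28.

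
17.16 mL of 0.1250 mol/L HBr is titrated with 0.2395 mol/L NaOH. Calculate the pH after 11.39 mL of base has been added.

12.31

n(acid) = 0.1250 x 0.01716 = 0.002145 mol; n(NaOH) added = 0.2395 x 0.01139 = 0.002728 mol.
Base is in excess by 0.002728 - 0.002145 = 0.0005829 mol in a total volume of 0.02855 L.
[OH^-] = 0.0005829/0.02855 = 0.02042 M, so pOH = 1.69 and pH = 14.00 - 1.69 = 12.31.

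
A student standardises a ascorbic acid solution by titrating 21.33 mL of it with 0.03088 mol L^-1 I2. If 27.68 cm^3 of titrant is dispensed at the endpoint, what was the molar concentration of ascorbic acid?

n(I2) = 0.03088 x 0.02768 = 0.0008548 mol.
From the balanced equation, 1 mol I2 reacts with 1 mol ascorbic acid, so n(ascorbic acid) = 0.0008548 x 1/1 = 0.0008548 mol.
[ascorbic acid] = 0.0008548 / 0.02133 L = 0.0401 M.

0.0401 M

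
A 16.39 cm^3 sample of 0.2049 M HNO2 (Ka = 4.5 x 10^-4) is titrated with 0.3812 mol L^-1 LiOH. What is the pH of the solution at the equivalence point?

n(HNO2) = 0.2049 x 0.01639 = 0.003358 mol; V(LiOH) at equivalence = 0.003358/0.3812 = 0.008810 L.
At equivalence all the acid is converted to NO2-; total volume = 0.01639 + 0.008810 = 0.02520 L, so [NO2-] = 0.003358/0.02520 = 0.1333 M.
Kb = Kw/Ka = 1.0e-14 / 4.5 x 10^-4 = 2.22e-11.
[OH^-] = sqrt(Kb x [NO2-]) = sqrt(2.22e-11 x 0.1333) = 1.72e-6 M.
pOH = 5.76, so pH = 14.00 - 5.76 = 8.24.

8.24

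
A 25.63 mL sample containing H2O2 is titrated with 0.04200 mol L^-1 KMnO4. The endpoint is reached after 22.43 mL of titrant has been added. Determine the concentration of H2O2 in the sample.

0.0919 M

n(KMnO4) = 0.04200 x 0.02243 = 0.0009421 mol.
From the balanced equation, 2 mol KMnO4 reacts with 5 mol H2O2, so n(H2O2) = 0.0009421 x 5/2 = 0.002355 mol.
[H2O2] = 0.002355 / 0.02563 L = 0.0919 M.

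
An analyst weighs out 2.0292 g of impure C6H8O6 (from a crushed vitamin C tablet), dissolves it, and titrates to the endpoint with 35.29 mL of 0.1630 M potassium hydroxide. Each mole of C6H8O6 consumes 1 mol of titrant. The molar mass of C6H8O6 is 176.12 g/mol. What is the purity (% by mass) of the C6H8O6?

49.9%

n(KOH) = 0.1630 x 0.03529 = 0.005752 mol.
n(C6H8O6) = 0.005752 / 1 = 0.005752 mol.
mass of C6H8O6 = 0.005752 x 176.12 = 1.013 g.
% purity = 1.013 / 2.0292 x 100 = 49.9%.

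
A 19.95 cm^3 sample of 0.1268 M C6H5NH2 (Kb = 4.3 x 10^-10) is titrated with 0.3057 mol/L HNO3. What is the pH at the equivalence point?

n(C6H5NH2) = 0.1268 x 0.01995 = 0.002530 mol; V(HNO3) at equivalence = 0.002530/0.3057 = 0.008275 L.
At equivalence the base is fully converted to C6H5NH3+; total volume = 0.02822 L, so [C6H5NH3+] = 0.002530/0.02822 = 0.08962 M.
Ka(C6H5NH3+) = Kw/Kb = 1.0e-14 / 4.3 x 10^-10 = 2.33e-5.
[H^+] = sqrt(Ka x [C6H5NH3+]) = sqrt(2.33e-5 x 0.08962) = 0.00144 M.
pH = -log(0.00144) = 2.84.

2.84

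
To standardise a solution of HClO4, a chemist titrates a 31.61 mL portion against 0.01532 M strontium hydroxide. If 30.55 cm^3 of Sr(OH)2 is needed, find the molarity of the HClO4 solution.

0.0296 M

n(Sr(OH)2) delivered = 0.01532 x 0.03055 = 0.0004680 mol.
The reaction is 2 HClO4 + 1 Sr(OH)2, so n(HClO4) = 0.0004680 x 2/1 = 0.0009361 mol.
[HClO4] = 0.0009361 mol / 0.03161 L = 0.0296 M.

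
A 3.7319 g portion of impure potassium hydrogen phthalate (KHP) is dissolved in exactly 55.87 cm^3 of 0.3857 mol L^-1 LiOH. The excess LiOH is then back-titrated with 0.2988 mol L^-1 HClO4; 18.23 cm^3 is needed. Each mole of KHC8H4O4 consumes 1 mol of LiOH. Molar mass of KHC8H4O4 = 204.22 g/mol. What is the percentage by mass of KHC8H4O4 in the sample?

88.1%

Total n(LiOH) added = 0.3857 x 0.05587 = 0.02155 mol.
n(HClO4) used = 0.2988 x 0.01823 = 0.005447 mol, which equals the excess n(LiOH).
So n(LiOH) consumed by the sample = 0.02155 - 0.005447 = 0.01610 mol.
n(KHC8H4O4) = 0.01610 / 1 = 0.01610 mol.
mass KHC8H4O4 = 0.01610 x 204.22 = 3.288 g, so %KHC8H4O4 = 3.288/3.7319 x 100 = 88.1%.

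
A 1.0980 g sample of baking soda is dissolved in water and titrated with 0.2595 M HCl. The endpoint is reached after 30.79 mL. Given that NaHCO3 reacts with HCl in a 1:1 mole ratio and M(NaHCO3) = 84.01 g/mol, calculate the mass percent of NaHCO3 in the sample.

61.1%

n(HCl) = 0.2595 x 0.03079 = 0.007990 mol.
n(NaHCO3) = 0.007990 / 1 = 0.007990 mol.
mass of NaHCO3 = 0.007990 x 84.01 = 0.6712 g.
% purity = 0.6712 / 1.0980 x 100 = 61.1%.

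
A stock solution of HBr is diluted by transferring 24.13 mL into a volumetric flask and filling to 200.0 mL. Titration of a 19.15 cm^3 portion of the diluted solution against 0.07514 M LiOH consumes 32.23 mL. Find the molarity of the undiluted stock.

n(LiOH) = 0.07514 x 0.03223 = 0.002422 mol.
n(HBr) in the aliquot = 0.002422 mol.
[diluted HBr] = 0.002422 / 0.01915 = 0.1265 M.
Dilution factor = 200.0/24.13 = 8.288, so [stock] = 0.1265 x 8.288 = 1.05 M.

1.05 M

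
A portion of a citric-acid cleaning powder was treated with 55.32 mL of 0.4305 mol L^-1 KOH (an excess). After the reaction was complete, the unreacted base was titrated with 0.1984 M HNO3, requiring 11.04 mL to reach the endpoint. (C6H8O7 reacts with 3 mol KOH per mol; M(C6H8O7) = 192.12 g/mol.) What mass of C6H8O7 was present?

1.38 g

Total n(KOH) added = 0.4305 x 0.05532 = 0.02382 mol.
n(HNO3) used = 0.1984 x 0.01104 = 0.002190 mol, which equals the excess n(KOH).
So n(KOH) consumed by the sample = 0.02382 - 0.002190 = 0.02162 mol.
n(C6H8O7) = 0.02162 / 3 = 0.007208 mol.
mass = 0.007208 mol x 192.12 g/mol = 1.38 g.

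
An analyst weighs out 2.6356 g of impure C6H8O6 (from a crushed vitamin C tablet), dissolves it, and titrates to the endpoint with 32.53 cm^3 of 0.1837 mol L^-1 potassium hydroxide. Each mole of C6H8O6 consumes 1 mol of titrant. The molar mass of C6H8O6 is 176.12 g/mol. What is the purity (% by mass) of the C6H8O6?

n(KOH) = 0.1837 x 0.03253 = 0.005976 mol.
n(C6H8O6) = 0.005976 / 1 = 0.005976 mol.
mass of C6H8O6 = 0.005976 x 176.12 = 1.052 g.
% purity = 1.052 / 2.6356 x 100 = 39.9%.

39.9%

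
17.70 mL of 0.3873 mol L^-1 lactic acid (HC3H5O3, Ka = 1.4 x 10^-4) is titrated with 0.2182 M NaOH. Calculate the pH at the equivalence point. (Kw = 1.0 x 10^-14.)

8.50

n(HC3H5O3) = 0.3873 x 0.01770 = 0.006855 mol; V(NaOH) at equivalence = 0.006855/0.2182 = 0.03142 L.
At equivalence all the acid is converted to C3H5O3-; total volume = 0.01770 + 0.03142 = 0.04912 L, so [C3H5O3-] = 0.006855/0.04912 = 0.1396 M.
Kb = Kw/Ka = 1.0e-14 / 1.4 x 10^-4 = 7.14e-11.
[OH^-] = sqrt(Kb x [C3H5O3-]) = sqrt(7.14e-11 x 0.1396) = 3.16e-6 M.
pOH = 5.50, so pH = 14.00 - 5.50 = 8.50.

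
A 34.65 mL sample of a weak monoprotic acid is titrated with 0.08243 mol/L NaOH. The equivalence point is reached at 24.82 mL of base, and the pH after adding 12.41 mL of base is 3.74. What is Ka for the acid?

12.41 mL is half of the equivalence volume, so this is the half-equivalence point where [HA] = [A^-].
At half-equivalence pH = pKa, so pKa = 3.74.
Ka = 10^(-3.74) = 1.8 x 10^-4.

1.8 x 10^-4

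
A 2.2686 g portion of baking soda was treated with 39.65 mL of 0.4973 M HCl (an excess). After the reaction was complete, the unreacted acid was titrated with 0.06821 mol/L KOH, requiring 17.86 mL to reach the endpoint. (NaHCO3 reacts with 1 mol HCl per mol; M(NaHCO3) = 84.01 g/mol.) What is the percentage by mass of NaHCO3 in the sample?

68.5%

Total n(HCl) added = 0.4973 x 0.03965 = 0.01972 mol.
n(KOH) used = 0.06821 x 0.01786 = 0.001218 mol, which equals the excess n(HCl).
So n(HCl) consumed by the sample = 0.01972 - 0.001218 = 0.01850 mol.
n(NaHCO3) = 0.01850 / 1 = 0.01850 mol.
mass NaHCO3 = 0.01850 x 84.01 = 1.554 g, so %NaHCO3 = 1.554/2.2686 x 100 = 68.5%.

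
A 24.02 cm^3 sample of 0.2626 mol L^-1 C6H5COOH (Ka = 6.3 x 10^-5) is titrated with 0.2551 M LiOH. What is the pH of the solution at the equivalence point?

n(C6H5COOH) = 0.2626 x 0.02402 = 0.006308 mol; V(LiOH) at equivalence = 0.006308/0.2551 = 0.02473 L.
At equivalence all the acid is converted to C6H5COO-; total volume = 0.02402 + 0.02473 = 0.04875 L, so [C6H5COO-] = 0.006308/0.04875 = 0.1294 M.
Kb = Kw/Ka = 1.0e-14 / 6.3 x 10^-5 = 1.59e-10.
[OH^-] = sqrt(Kb x [C6H5COO-]) = sqrt(1.59e-10 x 0.1294) = 4.53e-6 M.
pOH = 5.34, so pH = 14.00 - 5.34 = 8.66.

8.66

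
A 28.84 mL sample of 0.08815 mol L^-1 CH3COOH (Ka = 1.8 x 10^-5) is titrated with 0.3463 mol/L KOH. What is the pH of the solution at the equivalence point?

8.80

n(CH3COOH) = 0.08815 x 0.02884 = 0.002542 mol; V(KOH) at equivalence = 0.002542/0.3463 = 0.007341 L.
At equivalence all the acid is converted to CH3COO-; total volume = 0.02884 + 0.007341 = 0.03618 L, so [CH3COO-] = 0.002542/0.03618 = 0.07026 M.
Kb = Kw/Ka = 1.0e-14 / 1.8 x 10^-5 = 5.56e-10.
[OH^-] = sqrt(Kb x [CH3COO-]) = sqrt(5.56e-10 x 0.07026) = 6.25e-6 M.
pOH = 5.20, so pH = 14.00 - 5.20 = 8.80.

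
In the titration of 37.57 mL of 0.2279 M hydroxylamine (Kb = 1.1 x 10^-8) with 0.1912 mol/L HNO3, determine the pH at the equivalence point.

n(NH2OH) = 0.2279 x 0.03757 = 0.008562 mol; V(HNO3) at equivalence = 0.008562/0.1912 = 0.04478 L.
At equivalence the base is fully converted to NH3OH+; total volume = 0.08235 L, so [NH3OH+] = 0.008562/0.08235 = 0.1040 M.
Ka(NH3OH+) = Kw/Kb = 1.0e-14 / 1.1 x 10^-8 = 9.09e-7.
[H^+] = sqrt(Ka x [NH3OH+]) = sqrt(9.09e-7 x 0.1040) = 0.000307 M.
pH = -log(0.000307) = 3.51.

3.51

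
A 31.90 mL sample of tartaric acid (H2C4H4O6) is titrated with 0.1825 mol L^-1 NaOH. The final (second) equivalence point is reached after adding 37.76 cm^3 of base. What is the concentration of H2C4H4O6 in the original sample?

0.108 M

n(NaOH) = 0.1825 x 0.03776 = 0.006891 mol.
At the final (second) equivalence point, 2 mol OH^- react per mol H2C4H4O6, so n(H2C4H4O6) = 0.006891 / 2 = 0.003446 mol.
[H2C4H4O6] = 0.003446 / 0.03190 L = 0.108 M.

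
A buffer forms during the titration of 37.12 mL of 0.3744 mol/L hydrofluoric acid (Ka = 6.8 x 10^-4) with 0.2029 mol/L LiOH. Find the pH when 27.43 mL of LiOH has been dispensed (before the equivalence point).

2.99

Initial n(HF) = 0.3744 x 0.03712 = 0.01390 mol.
n(LiOH) added = 0.2029 x 0.02743 = 0.005566 mol, converting that many moles of HF to F-.
Remaining n(HF) = 0.008332 mol; n(F-) = 0.005566 mol.
By Henderson-Hasselbalch, pH = pKa + log([A^-]/[HA]) = 3.17 + log(0.005566/0.008332) = 3.17 + (-0.18) = 2.99.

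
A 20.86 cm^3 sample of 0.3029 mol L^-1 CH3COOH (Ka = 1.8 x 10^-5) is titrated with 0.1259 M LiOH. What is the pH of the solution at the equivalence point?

8.85

n(CH3COOH) = 0.3029 x 0.02086 = 0.006318 mol; V(LiOH) at equivalence = 0.006318/0.1259 = 0.05019 L.
At equivalence all the acid is converted to CH3COO-; total volume = 0.02086 + 0.05019 = 0.07105 L, so [CH3COO-] = 0.006318/0.07105 = 0.08893 M.
Kb = Kw/Ka = 1.0e-14 / 1.8 x 10^-5 = 5.56e-10.
[OH^-] = sqrt(Kb x [CH3COO-]) = sqrt(5.56e-10 x 0.08893) = 7.03e-6 M.
pOH = 5.15, so pH = 14.00 - 5.15 = 8.85.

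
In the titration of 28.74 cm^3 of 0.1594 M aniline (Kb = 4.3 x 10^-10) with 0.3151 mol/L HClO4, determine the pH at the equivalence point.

2.80

n(C6H5NH2) = 0.1594 x 0.02874 = 0.004581 mol; V(HClO4) at equivalence = 0.004581/0.3151 = 0.01454 L.
At equivalence the base is fully converted to C6H5NH3+; total volume = 0.04328 L, so [C6H5NH3+] = 0.004581/0.04328 = 0.1059 M.
Ka(C6H5NH3+) = Kw/Kb = 1.0e-14 / 4.3 x 10^-10 = 2.33e-5.
[H^+] = sqrt(Ka x [C6H5NH3+]) = sqrt(2.33e-5 x 0.1059) = 0.00157 M.
pH = -log(0.00157) = 2.80.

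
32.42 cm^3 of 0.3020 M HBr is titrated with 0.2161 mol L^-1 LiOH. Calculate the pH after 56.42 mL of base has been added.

n(acid) = 0.3020 x 0.03242 = 0.009791 mol; n(LiOH) added = 0.2161 x 0.05642 = 0.01219 mol.
Base is in excess by 0.01219 - 0.009791 = 0.002402 mol in a total volume of 0.08884 L.
[OH^-] = 0.002402/0.08884 = 0.02703 M, so pOH = 1.57 and pH = 14.00 - 1.57 = 12.43.

12.43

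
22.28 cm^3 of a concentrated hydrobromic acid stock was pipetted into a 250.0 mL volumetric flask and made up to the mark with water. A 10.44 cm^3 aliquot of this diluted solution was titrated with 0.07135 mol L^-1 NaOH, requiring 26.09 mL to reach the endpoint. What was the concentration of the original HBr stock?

2.00 M

n(NaOH) = 0.07135 x 0.02609 = 0.001862 mol.
n(HBr) in the aliquot = 0.001862 mol.
[diluted HBr] = 0.001862 / 0.01044 = 0.1783 M.
Dilution factor = 250.0/22.28 = 11.22, so [stock] = 0.1783 x 11.22 = 2.00 M.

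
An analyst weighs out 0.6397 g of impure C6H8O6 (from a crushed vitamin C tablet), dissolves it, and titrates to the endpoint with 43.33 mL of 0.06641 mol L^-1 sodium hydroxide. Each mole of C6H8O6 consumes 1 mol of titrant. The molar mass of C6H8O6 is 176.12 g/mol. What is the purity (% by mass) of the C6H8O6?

n(NaOH) = 0.06641 x 0.04333 = 0.002878 mol.
n(C6H8O6) = 0.002878 / 1 = 0.002878 mol.
mass of C6H8O6 = 0.002878 x 176.12 = 0.5068 g.
% purity = 0.5068 / 0.6397 x 100 = 79.2%.

79.2%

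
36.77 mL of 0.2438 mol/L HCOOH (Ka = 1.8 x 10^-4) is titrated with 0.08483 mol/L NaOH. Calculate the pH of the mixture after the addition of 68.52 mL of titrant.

4.01

Initial n(HCOOH) = 0.2438 x 0.03677 = 0.008965 mol.
n(NaOH) added = 0.08483 x 0.06852 = 0.005813 mol, converting that many moles of HCOOH to HCOO-.
Remaining n(HCOOH) = 0.003152 mol; n(HCOO-) = 0.005813 mol.
By Henderson-Hasselbalch, pH = pKa + log([A^-]/[HA]) = 3.74 + log(0.005813/0.003152) = 3.74 + (+0.27) = 4.01.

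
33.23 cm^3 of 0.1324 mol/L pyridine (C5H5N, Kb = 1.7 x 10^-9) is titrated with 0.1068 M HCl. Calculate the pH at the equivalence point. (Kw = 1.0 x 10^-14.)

3.23

n(C5H5N) = 0.1324 x 0.03323 = 0.004400 mol; V(HCl) at equivalence = 0.004400/0.1068 = 0.04120 L.
At equivalence the base is fully converted to C5H5NH+; total volume = 0.07443 L, so [C5H5NH+] = 0.004400/0.07443 = 0.05912 M.
Ka(C5H5NH+) = Kw/Kb = 1.0e-14 / 1.7 x 10^-9 = 5.88e-6.
[H^+] = sqrt(Ka x [C5H5NH+]) = sqrt(5.88e-6 x 0.05912) = 0.000590 M.
pH = -log(0.000590) = 3.23.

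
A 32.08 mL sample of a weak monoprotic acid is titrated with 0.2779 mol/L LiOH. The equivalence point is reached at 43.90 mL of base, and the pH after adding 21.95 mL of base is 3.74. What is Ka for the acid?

1.8 x 10^-4

21.95 mL is half of the equivalence volume, so this is the half-equivalence point where [HA] = [A^-].
At half-equivalence pH = pKa, so pKa = 3.74.
Ka = 10^(-3.74) = 1.8 x 10^-4.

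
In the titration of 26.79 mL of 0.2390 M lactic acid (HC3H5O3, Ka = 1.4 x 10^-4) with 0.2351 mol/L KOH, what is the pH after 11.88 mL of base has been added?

Initial n(HC3H5O3) = 0.2390 x 0.02679 = 0.006403 mol.
n(KOH) added = 0.2351 x 0.01188 = 0.002793 mol, converting that many moles of HC3H5O3 to C3H5O3-.
Remaining n(HC3H5O3) = 0.003610 mol; n(C3H5O3-) = 0.002793 mol.
By Henderson-Hasselbalch, pH = pKa + log([A^-]/[HA]) = 3.85 + log(0.002793/0.003610) = 3.85 + (-0.11) = 3.74.

3.74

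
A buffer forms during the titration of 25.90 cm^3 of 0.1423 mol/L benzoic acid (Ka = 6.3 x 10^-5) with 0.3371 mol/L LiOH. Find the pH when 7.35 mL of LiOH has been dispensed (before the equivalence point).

Initial n(C6H5COOH) = 0.1423 x 0.02590 = 0.003686 mol.
n(LiOH) added = 0.3371 x 0.007350 = 0.002478 mol, converting that many moles of C6H5COOH to C6H5COO-.
Remaining n(C6H5COOH) = 0.001208 mol; n(C6H5COO-) = 0.002478 mol.
By Henderson-Hasselbalch, pH = pKa + log([A^-]/[HA]) = 4.20 + log(0.002478/0.001208) = 4.20 + (+0.31) = 4.51.

4.51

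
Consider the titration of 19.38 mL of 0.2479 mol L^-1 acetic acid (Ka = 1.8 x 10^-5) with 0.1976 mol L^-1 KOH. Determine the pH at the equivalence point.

8.89

n(CH3COOH) = 0.2479 x 0.01938 = 0.004804 mol; V(KOH) at equivalence = 0.004804/0.1976 = 0.02431 L.
At equivalence all the acid is converted to CH3COO-; total volume = 0.01938 + 0.02431 = 0.04369 L, so [CH3COO-] = 0.004804/0.04369 = 0.1100 M.
Kb = Kw/Ka = 1.0e-14 / 1.8 x 10^-5 = 5.56e-10.
[OH^-] = sqrt(Kb x [CH3COO-]) = sqrt(5.56e-10 x 0.1100) = 7.82e-6 M.
pOH = 5.11, so pH = 14.00 - 5.11 = 8.89.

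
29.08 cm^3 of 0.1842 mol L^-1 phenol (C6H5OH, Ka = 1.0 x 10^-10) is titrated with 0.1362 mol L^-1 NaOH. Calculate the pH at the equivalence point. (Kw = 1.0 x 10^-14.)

11.45

n(C6H5OH) = 0.1842 x 0.02908 = 0.005357 mol; V(NaOH) at equivalence = 0.005357/0.1362 = 0.03933 L.
At equivalence all the acid is converted to C6H5O-; total volume = 0.02908 + 0.03933 = 0.06841 L, so [C6H5O-] = 0.005357/0.06841 = 0.07830 M.
Kb = Kw/Ka = 1.0e-14 / 1.0 x 10^-10 = 0.000100.
[OH^-] = sqrt(Kb x [C6H5O-]) = sqrt(0.000100 x 0.07830) = 0.00280 M.
pOH = 2.55, so pH = 14.00 - 2.55 = 11.45.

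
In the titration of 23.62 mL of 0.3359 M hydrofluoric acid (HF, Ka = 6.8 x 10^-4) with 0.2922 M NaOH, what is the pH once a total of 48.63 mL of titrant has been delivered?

n(acid) = 0.3359 x 0.02362 = 0.007934 mol; n(NaOH) added = 0.2922 x 0.04863 = 0.01421 mol.
Base is in excess by 0.01421 - 0.007934 = 0.006276 mol in a total volume of 0.07225 L.
[OH^-] = 0.006276/0.07225 = 0.08686 M, so pOH = 1.06 and pH = 14.00 - 1.06 = 12.94.

12.94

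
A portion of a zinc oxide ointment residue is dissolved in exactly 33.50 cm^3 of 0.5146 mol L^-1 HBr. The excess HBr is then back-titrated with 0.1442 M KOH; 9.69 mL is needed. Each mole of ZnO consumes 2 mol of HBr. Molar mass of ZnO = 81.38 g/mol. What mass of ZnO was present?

Total n(HBr) added = 0.5146 x 0.03350 = 0.01724 mol.
n(KOH) used = 0.1442 x 0.009690 = 0.001397 mol, which equals the excess n(HBr).
So n(HBr) consumed by the sample = 0.01724 - 0.001397 = 0.01584 mol.
n(ZnO) = 0.01584 / 2 = 0.007921 mol.
mass = 0.007921 mol x 81.38 g/mol = 0.645 g.

0.645 g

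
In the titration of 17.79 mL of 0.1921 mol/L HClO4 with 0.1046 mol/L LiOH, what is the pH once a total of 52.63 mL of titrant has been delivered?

12.47

n(acid) = 0.1921 x 0.01779 = 0.003417 mol; n(LiOH) added = 0.1046 x 0.05263 = 0.005505 mol.
Base is in excess by 0.005505 - 0.003417 = 0.002088 mol in a total volume of 0.07042 L.
[OH^-] = 0.002088/0.07042 = 0.02965 M, so pOH = 1.53 and pH = 14.00 - 1.53 = 12.47.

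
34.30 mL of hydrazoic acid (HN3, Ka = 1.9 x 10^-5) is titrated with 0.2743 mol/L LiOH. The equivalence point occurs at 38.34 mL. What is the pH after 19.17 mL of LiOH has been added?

19.17 mL is exactly half the equivalence volume (38.34/2), i.e. the half-equivalence point.
There, n(HA) = n(A^-), so pH = pKa = -log(1.9 x 10^-5) = 4.72.

4.72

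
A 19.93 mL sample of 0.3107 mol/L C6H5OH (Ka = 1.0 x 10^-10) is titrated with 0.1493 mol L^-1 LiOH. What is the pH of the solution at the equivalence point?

11.50

n(C6H5OH) = 0.3107 x 0.01993 = 0.006192 mol; V(LiOH) at equivalence = 0.006192/0.1493 = 0.04148 L.
At equivalence all the acid is converted to C6H5O-; total volume = 0.01993 + 0.04148 = 0.06141 L, so [C6H5O-] = 0.006192/0.06141 = 0.1008 M.
Kb = Kw/Ka = 1.0e-14 / 1.0 x 10^-10 = 0.000100.
[OH^-] = sqrt(Kb x [C6H5O-]) = sqrt(0.000100 x 0.1008) = 0.00318 M.
pOH = 2.50, so pH = 14.00 - 2.50 = 11.50.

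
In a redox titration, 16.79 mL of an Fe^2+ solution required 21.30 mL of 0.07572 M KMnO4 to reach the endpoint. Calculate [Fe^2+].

n(KMnO4) = 0.07572 x 0.02130 = 0.001613 mol.
From the balanced equation, 1 mol KMnO4 reacts with 5 mol Fe^2+, so n(Fe^2+) = 0.001613 x 5/1 = 0.008064 mol.
[Fe^2+] = 0.008064 / 0.01679 L = 0.480 M.

0.480 M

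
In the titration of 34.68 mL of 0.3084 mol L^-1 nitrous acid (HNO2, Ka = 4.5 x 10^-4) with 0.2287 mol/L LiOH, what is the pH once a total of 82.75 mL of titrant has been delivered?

12.85

n(acid) = 0.3084 x 0.03468 = 0.01070 mol; n(LiOH) added = 0.2287 x 0.08275 = 0.01892 mol.
Base is in excess by 0.01892 - 0.01070 = 0.008230 mol in a total volume of 0.1174 L.
[OH^-] = 0.008230/0.1174 = 0.07008 M, so pOH = 1.15 and pH = 14.00 - 1.15 = 12.85.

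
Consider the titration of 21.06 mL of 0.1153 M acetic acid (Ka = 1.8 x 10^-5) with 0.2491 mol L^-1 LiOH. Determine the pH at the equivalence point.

n(CH3COOH) = 0.1153 x 0.02106 = 0.002428 mol; V(LiOH) at equivalence = 0.002428/0.2491 = 0.009748 L.
At equivalence all the acid is converted to CH3COO-; total volume = 0.02106 + 0.009748 = 0.03081 L, so [CH3COO-] = 0.002428/0.03081 = 0.07882 M.
Kb = Kw/Ka = 1.0e-14 / 1.8 x 10^-5 = 5.56e-10.
[OH^-] = sqrt(Kb x [CH3COO-]) = sqrt(5.56e-10 x 0.07882) = 6.62e-6 M.
pOH = 5.18, so pH = 14.00 - 5.18 = 8.82.

8.82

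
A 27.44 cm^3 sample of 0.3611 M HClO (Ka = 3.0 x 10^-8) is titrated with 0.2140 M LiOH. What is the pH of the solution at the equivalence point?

n(HClO) = 0.3611 x 0.02744 = 0.009909 mol; V(LiOH) at equivalence = 0.009909/0.2140 = 0.04630 L.
At equivalence all the acid is converted to ClO-; total volume = 0.02744 + 0.04630 = 0.07374 L, so [ClO-] = 0.009909/0.07374 = 0.1344 M.
Kb = Kw/Ka = 1.0e-14 / 3.0 x 10^-8 = 3.33e-7.
[OH^-] = sqrt(Kb x [ClO-]) = sqrt(3.33e-7 x 0.1344) = 0.000212 M.
pOH = 3.67, so pH = 14.00 - 3.67 = 10.33.

10.33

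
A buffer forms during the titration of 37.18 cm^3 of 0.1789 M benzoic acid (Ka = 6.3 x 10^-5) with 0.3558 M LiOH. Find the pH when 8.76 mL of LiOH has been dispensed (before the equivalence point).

4.15

Initial n(C6H5COOH) = 0.1789 x 0.03718 = 0.006652 mol.
n(LiOH) added = 0.3558 x 0.008760 = 0.003117 mol, converting that many moles of C6H5COOH to C6H5COO-.
Remaining n(C6H5COOH) = 0.003535 mol; n(C6H5COO-) = 0.003117 mol.
By Henderson-Hasselbalch, pH = pKa + log([A^-]/[HA]) = 4.20 + log(0.003117/0.003535) = 4.20 + (-0.05) = 4.15.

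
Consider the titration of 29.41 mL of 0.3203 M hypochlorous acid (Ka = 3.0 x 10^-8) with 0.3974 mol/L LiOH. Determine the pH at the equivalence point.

n(HClO) = 0.3203 x 0.02941 = 0.009420 mol; V(LiOH) at equivalence = 0.009420/0.3974 = 0.02370 L.
At equivalence all the acid is converted to ClO-; total volume = 0.02941 + 0.02370 = 0.05311 L, so [ClO-] = 0.009420/0.05311 = 0.1774 M.
Kb = Kw/Ka = 1.0e-14 / 3.0 x 10^-8 = 3.33e-7.
[OH^-] = sqrt(Kb x [ClO-]) = sqrt(3.33e-7 x 0.1774) = 0.000243 M.
pOH = 3.61, so pH = 14.00 - 3.61 = 10.39.

10.39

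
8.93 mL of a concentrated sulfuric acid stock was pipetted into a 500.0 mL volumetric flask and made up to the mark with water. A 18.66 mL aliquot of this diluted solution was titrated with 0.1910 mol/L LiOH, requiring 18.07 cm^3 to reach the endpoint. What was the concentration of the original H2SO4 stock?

n(LiOH) = 0.1910 x 0.01807 = 0.003451 mol.
n(H2SO4) in the aliquot = 0.003451 x 1/2 = 0.001726 mol.
[diluted H2SO4] = 0.001726 / 0.01866 = 0.09248 M.
Dilution factor = 500.0/8.930 = 55.99, so [stock] = 0.09248 x 55.99 = 5.18 M.

5.18 M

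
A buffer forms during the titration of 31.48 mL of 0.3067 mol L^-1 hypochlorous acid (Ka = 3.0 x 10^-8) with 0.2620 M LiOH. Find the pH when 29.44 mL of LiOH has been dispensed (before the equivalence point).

8.12

Initial n(HClO) = 0.3067 x 0.03148 = 0.009655 mol.
n(LiOH) added = 0.2620 x 0.02944 = 0.007713 mol, converting that many moles of HClO to ClO-.
Remaining n(HClO) = 0.001942 mol; n(ClO-) = 0.007713 mol.
By Henderson-Hasselbalch, pH = pKa + log([A^-]/[HA]) = 7.52 + log(0.007713/0.001942) = 7.52 + (+0.60) = 8.12.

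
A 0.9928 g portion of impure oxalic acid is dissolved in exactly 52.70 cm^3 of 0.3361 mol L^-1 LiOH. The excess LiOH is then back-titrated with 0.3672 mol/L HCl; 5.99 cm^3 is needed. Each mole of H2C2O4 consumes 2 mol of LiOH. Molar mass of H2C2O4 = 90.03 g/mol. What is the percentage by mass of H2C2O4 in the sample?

Total n(LiOH) added = 0.3361 x 0.05270 = 0.01771 mol.
n(HCl) used = 0.3672 x 0.005990 = 0.002200 mol, which equals the excess n(LiOH).
So n(LiOH) consumed by the sample = 0.01771 - 0.002200 = 0.01551 mol.
n(H2C2O4) = 0.01551 / 2 = 0.007756 mol.
mass H2C2O4 = 0.007756 x 90.03 = 0.6983 g, so %H2C2O4 = 0.6983/0.9928 x 100 = 70.3%.

70.3%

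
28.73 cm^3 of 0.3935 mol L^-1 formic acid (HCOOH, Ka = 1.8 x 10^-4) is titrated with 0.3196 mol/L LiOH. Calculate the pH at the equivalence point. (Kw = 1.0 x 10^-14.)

n(HCOOH) = 0.3935 x 0.02873 = 0.01131 mol; V(LiOH) at equivalence = 0.01131/0.3196 = 0.03537 L.
At equivalence all the acid is converted to HCOO-; total volume = 0.02873 + 0.03537 = 0.06410 L, so [HCOO-] = 0.01131/0.06410 = 0.1764 M.
Kb = Kw/Ka = 1.0e-14 / 1.8 x 10^-4 = 5.56e-11.
[OH^-] = sqrt(Kb x [HCOO-]) = sqrt(5.56e-11 x 0.1764) = 3.13e-6 M.
pOH = 5.50, so pH = 14.00 - 5.50 = 8.50.

8.50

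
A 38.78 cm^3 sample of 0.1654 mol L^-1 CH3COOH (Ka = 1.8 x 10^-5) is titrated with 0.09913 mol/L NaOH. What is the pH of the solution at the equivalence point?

8.77

n(CH3COOH) = 0.1654 x 0.03878 = 0.006414 mol; V(NaOH) at equivalence = 0.006414/0.09913 = 0.06471 L.
At equivalence all the acid is converted to CH3COO-; total volume = 0.03878 + 0.06471 = 0.1035 L, so [CH3COO-] = 0.006414/0.1035 = 0.06198 M.
Kb = Kw/Ka = 1.0e-14 / 1.8 x 10^-5 = 5.56e-10.
[OH^-] = sqrt(Kb x [CH3COO-]) = sqrt(5.56e-10 x 0.06198) = 5.87e-6 M.
pOH = 5.23, so pH = 14.00 - 5.23 = 8.77.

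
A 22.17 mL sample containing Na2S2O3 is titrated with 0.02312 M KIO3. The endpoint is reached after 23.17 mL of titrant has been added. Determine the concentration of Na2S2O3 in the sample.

n(KIO3) = 0.02312 x 0.02317 = 0.0005357 mol.
From the balanced equation, 1 mol KIO3 reacts with 6 mol Na2S2O3, so n(Na2S2O3) = 0.0005357 x 6/1 = 0.003214 mol.
[Na2S2O3] = 0.003214 / 0.02217 L = 0.145 M.

0.145 M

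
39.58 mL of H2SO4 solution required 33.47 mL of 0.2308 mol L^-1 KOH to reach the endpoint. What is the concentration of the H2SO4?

n(KOH) delivered = 0.2308 x 0.03347 = 0.007725 mol.
The reaction is 1 H2SO4 + 2 KOH, so n(H2SO4) = 0.007725 x 1/2 = 0.003862 mol.
[H2SO4] = 0.003862 mol / 0.03958 L = 0.0976 M.

0.0976 M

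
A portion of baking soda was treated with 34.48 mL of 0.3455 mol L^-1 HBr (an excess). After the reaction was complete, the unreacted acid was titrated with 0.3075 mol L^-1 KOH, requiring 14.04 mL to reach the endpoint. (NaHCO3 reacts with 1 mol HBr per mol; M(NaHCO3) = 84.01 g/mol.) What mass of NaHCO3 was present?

0.638 g

Total n(HBr) added = 0.3455 x 0.03448 = 0.01191 mol.
n(KOH) used = 0.3075 x 0.01404 = 0.004317 mol, which equals the excess n(HBr).
So n(HBr) consumed by the sample = 0.01191 - 0.004317 = 0.007596 mol.
n(NaHCO3) = 0.007596 / 1 = 0.007596 mol.
mass = 0.007596 mol x 84.01 g/mol = 0.638 g.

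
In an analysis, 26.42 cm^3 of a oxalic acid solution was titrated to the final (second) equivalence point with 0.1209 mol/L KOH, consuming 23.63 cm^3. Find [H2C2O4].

0.0541 M

n(KOH) = 0.1209 x 0.02363 = 0.002857 mol.
At the final (second) equivalence point, 2 mol OH^- react per mol H2C2O4, so n(H2C2O4) = 0.002857 / 2 = 0.001428 mol.
[H2C2O4] = 0.001428 / 0.02642 L = 0.0541 M.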